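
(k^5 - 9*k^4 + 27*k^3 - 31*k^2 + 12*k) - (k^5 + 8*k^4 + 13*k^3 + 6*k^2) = -17*k^4 + 14*k^3 - 37*k^2 + 12*k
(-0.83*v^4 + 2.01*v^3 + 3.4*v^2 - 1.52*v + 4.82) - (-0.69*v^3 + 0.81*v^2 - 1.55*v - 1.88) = -0.83*v^4 + 2.7*v^3 + 2.59*v^2 + 0.03*v + 6.7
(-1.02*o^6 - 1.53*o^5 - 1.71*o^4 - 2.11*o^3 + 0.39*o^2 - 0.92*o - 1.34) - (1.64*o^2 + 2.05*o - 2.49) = -1.02*o^6 - 1.53*o^5 - 1.71*o^4 - 2.11*o^3 - 1.25*o^2 - 2.97*o + 1.15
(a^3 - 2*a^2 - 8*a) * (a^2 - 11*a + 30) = a^5 - 13*a^4 + 44*a^3 + 28*a^2 - 240*a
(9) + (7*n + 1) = 7*n + 10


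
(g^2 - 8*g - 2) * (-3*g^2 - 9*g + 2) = -3*g^4 + 15*g^3 + 80*g^2 + 2*g - 4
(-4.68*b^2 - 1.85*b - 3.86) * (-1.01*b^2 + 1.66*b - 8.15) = 4.7268*b^4 - 5.9003*b^3 + 38.9696*b^2 + 8.6699*b + 31.459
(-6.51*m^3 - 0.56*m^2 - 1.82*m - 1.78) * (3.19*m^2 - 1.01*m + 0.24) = -20.7669*m^5 + 4.7887*m^4 - 6.8026*m^3 - 3.9744*m^2 + 1.361*m - 0.4272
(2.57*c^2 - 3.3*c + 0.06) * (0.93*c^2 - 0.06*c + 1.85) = 2.3901*c^4 - 3.2232*c^3 + 5.0083*c^2 - 6.1086*c + 0.111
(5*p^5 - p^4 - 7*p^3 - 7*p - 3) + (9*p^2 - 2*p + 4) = 5*p^5 - p^4 - 7*p^3 + 9*p^2 - 9*p + 1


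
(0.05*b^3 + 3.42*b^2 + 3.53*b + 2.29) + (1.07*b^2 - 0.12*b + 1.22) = 0.05*b^3 + 4.49*b^2 + 3.41*b + 3.51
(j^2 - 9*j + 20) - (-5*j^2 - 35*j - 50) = 6*j^2 + 26*j + 70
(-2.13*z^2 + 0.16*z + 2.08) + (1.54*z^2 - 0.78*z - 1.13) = -0.59*z^2 - 0.62*z + 0.95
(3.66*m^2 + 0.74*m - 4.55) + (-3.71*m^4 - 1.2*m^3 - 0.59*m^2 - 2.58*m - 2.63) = -3.71*m^4 - 1.2*m^3 + 3.07*m^2 - 1.84*m - 7.18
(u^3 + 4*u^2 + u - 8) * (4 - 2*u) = -2*u^4 - 4*u^3 + 14*u^2 + 20*u - 32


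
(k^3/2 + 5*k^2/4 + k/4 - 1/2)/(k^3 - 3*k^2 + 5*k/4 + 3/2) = (2*k^3 + 5*k^2 + k - 2)/(4*k^3 - 12*k^2 + 5*k + 6)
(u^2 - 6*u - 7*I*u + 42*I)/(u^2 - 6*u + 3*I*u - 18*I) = (u - 7*I)/(u + 3*I)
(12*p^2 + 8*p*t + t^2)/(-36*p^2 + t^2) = (-2*p - t)/(6*p - t)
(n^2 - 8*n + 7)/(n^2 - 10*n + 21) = (n - 1)/(n - 3)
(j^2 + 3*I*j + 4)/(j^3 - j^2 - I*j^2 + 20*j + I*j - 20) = (j - I)/(j^2 - j*(1 + 5*I) + 5*I)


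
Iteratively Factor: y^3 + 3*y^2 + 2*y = (y + 2)*(y^2 + y) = y*(y + 2)*(y + 1)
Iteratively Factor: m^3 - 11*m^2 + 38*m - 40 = (m - 5)*(m^2 - 6*m + 8) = (m - 5)*(m - 2)*(m - 4)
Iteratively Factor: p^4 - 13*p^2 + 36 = (p - 3)*(p^3 + 3*p^2 - 4*p - 12) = (p - 3)*(p + 2)*(p^2 + p - 6) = (p - 3)*(p + 2)*(p + 3)*(p - 2)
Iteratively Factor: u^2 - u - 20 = (u + 4)*(u - 5)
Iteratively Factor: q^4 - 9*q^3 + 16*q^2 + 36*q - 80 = (q - 2)*(q^3 - 7*q^2 + 2*q + 40) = (q - 4)*(q - 2)*(q^2 - 3*q - 10) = (q - 5)*(q - 4)*(q - 2)*(q + 2)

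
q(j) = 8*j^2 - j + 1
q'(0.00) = -1.00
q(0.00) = 1.00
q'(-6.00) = -97.00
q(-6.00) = 295.00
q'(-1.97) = -32.52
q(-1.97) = 34.02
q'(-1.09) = -18.44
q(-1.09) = 11.59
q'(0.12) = 0.92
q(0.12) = 1.00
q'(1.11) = 16.76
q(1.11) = 9.75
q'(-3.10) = -50.60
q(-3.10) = 80.98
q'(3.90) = 61.40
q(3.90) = 118.78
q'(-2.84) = -46.44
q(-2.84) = 68.36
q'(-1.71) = -28.36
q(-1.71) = 26.10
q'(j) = 16*j - 1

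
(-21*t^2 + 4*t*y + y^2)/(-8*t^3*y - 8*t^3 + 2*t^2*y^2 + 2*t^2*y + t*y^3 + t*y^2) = (-21*t^2 + 4*t*y + y^2)/(t*(-8*t^2*y - 8*t^2 + 2*t*y^2 + 2*t*y + y^3 + y^2))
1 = 1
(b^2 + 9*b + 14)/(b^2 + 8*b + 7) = (b + 2)/(b + 1)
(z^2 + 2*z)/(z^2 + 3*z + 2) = z/(z + 1)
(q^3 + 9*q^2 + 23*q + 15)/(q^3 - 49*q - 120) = (q + 1)/(q - 8)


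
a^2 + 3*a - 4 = (a - 1)*(a + 4)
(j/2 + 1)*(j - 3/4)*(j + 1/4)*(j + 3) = j^4/2 + 9*j^3/4 + 53*j^2/32 - 63*j/32 - 9/16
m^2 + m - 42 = (m - 6)*(m + 7)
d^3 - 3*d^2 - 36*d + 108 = (d - 6)*(d - 3)*(d + 6)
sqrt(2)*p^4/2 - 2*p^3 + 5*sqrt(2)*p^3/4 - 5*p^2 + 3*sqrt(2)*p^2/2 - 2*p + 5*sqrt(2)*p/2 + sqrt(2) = (p + 1/2)*(p - sqrt(2))^2*(sqrt(2)*p/2 + sqrt(2))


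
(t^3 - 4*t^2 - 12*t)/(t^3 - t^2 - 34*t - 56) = t*(t - 6)/(t^2 - 3*t - 28)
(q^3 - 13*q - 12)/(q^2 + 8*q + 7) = (q^2 - q - 12)/(q + 7)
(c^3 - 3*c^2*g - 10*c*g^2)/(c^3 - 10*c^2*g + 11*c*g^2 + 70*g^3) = c/(c - 7*g)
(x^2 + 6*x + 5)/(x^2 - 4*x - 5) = (x + 5)/(x - 5)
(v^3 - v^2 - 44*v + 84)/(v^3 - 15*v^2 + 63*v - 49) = (v^3 - v^2 - 44*v + 84)/(v^3 - 15*v^2 + 63*v - 49)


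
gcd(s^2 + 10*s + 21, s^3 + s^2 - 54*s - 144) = s + 3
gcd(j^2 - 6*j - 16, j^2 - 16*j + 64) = j - 8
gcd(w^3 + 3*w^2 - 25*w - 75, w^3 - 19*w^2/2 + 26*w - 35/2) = w - 5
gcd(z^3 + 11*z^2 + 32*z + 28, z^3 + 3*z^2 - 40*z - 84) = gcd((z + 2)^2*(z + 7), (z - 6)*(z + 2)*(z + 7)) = z^2 + 9*z + 14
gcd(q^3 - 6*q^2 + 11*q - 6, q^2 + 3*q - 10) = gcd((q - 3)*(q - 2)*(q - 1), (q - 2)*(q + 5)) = q - 2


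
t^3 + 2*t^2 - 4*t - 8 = (t - 2)*(t + 2)^2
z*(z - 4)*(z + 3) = z^3 - z^2 - 12*z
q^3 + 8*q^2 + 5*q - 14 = (q - 1)*(q + 2)*(q + 7)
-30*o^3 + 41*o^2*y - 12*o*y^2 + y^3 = (-6*o + y)*(-5*o + y)*(-o + y)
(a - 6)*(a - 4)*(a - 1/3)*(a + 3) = a^4 - 22*a^3/3 - 11*a^2/3 + 74*a - 24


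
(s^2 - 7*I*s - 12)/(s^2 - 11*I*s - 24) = (s - 4*I)/(s - 8*I)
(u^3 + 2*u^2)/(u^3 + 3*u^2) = (u + 2)/(u + 3)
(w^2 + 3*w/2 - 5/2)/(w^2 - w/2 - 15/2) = (w - 1)/(w - 3)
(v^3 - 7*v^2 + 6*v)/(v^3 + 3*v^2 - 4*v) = (v - 6)/(v + 4)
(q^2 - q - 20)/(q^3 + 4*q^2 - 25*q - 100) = 1/(q + 5)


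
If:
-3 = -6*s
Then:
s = 1/2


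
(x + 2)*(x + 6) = x^2 + 8*x + 12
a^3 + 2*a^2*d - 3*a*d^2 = a*(a - d)*(a + 3*d)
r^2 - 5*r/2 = r*(r - 5/2)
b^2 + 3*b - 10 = (b - 2)*(b + 5)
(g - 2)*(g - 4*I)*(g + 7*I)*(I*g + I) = I*g^4 - 3*g^3 - I*g^3 + 3*g^2 + 26*I*g^2 + 6*g - 28*I*g - 56*I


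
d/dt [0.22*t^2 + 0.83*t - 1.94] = 0.44*t + 0.83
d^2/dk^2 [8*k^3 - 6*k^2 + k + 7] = 48*k - 12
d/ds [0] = 0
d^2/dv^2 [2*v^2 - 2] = 4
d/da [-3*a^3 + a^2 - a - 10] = -9*a^2 + 2*a - 1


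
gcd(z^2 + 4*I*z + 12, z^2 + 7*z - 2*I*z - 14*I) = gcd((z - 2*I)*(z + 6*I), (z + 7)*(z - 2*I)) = z - 2*I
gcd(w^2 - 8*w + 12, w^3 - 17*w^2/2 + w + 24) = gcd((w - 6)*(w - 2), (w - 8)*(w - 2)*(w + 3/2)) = w - 2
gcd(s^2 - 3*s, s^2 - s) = s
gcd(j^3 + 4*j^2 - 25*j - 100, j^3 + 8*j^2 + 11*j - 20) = j^2 + 9*j + 20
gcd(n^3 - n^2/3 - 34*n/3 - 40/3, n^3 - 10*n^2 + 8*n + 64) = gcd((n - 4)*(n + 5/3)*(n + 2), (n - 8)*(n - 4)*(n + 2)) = n^2 - 2*n - 8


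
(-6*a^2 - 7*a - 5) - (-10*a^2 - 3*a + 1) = 4*a^2 - 4*a - 6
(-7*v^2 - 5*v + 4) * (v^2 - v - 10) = -7*v^4 + 2*v^3 + 79*v^2 + 46*v - 40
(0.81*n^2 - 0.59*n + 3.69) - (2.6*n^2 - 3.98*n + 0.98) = -1.79*n^2 + 3.39*n + 2.71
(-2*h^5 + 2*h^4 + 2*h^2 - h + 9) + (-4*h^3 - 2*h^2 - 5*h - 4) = -2*h^5 + 2*h^4 - 4*h^3 - 6*h + 5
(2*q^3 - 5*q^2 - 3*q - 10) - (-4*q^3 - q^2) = 6*q^3 - 4*q^2 - 3*q - 10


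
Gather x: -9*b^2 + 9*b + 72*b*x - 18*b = -9*b^2 + 72*b*x - 9*b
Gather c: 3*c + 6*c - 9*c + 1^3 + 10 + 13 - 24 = 0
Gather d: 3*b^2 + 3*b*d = 3*b^2 + 3*b*d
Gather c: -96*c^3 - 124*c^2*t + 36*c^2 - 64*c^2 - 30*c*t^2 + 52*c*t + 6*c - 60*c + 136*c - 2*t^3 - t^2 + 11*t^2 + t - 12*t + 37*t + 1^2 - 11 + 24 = -96*c^3 + c^2*(-124*t - 28) + c*(-30*t^2 + 52*t + 82) - 2*t^3 + 10*t^2 + 26*t + 14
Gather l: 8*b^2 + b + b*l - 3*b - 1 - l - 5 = 8*b^2 - 2*b + l*(b - 1) - 6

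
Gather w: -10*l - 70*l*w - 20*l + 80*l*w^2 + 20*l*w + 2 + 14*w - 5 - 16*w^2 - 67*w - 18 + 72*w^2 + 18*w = -30*l + w^2*(80*l + 56) + w*(-50*l - 35) - 21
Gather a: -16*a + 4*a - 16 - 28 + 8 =-12*a - 36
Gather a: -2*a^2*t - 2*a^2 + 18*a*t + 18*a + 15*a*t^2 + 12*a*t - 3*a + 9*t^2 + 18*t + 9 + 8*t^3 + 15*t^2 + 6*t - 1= a^2*(-2*t - 2) + a*(15*t^2 + 30*t + 15) + 8*t^3 + 24*t^2 + 24*t + 8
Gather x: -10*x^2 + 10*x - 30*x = -10*x^2 - 20*x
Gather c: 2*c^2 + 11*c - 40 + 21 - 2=2*c^2 + 11*c - 21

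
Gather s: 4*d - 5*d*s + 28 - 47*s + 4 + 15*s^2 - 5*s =4*d + 15*s^2 + s*(-5*d - 52) + 32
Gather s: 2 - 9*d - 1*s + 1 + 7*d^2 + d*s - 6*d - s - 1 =7*d^2 - 15*d + s*(d - 2) + 2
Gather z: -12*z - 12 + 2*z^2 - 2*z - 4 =2*z^2 - 14*z - 16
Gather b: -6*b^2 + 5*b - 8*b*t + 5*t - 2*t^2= -6*b^2 + b*(5 - 8*t) - 2*t^2 + 5*t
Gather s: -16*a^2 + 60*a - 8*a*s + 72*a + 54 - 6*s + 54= -16*a^2 + 132*a + s*(-8*a - 6) + 108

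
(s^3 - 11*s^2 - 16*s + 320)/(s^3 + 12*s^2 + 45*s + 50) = (s^2 - 16*s + 64)/(s^2 + 7*s + 10)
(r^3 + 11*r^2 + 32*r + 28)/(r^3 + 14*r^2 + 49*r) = (r^2 + 4*r + 4)/(r*(r + 7))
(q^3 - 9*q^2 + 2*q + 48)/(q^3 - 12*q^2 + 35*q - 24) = (q + 2)/(q - 1)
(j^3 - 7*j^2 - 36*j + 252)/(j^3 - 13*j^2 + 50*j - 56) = (j^2 - 36)/(j^2 - 6*j + 8)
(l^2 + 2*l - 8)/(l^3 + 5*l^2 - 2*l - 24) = 1/(l + 3)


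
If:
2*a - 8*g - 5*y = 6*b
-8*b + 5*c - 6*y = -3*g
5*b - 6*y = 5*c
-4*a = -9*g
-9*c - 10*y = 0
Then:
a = 0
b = 0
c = 0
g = 0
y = 0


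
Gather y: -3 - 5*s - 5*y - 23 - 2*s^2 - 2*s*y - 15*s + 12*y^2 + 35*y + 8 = -2*s^2 - 20*s + 12*y^2 + y*(30 - 2*s) - 18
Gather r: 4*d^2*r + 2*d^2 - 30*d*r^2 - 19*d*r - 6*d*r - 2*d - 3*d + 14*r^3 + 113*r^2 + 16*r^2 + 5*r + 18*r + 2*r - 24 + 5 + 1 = 2*d^2 - 5*d + 14*r^3 + r^2*(129 - 30*d) + r*(4*d^2 - 25*d + 25) - 18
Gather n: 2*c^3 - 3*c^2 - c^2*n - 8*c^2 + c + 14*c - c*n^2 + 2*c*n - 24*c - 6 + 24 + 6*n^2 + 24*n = 2*c^3 - 11*c^2 - 9*c + n^2*(6 - c) + n*(-c^2 + 2*c + 24) + 18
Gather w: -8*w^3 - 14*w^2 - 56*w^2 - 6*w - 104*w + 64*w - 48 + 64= -8*w^3 - 70*w^2 - 46*w + 16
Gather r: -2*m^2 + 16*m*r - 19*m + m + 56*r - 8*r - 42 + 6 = -2*m^2 - 18*m + r*(16*m + 48) - 36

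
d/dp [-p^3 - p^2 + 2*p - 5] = -3*p^2 - 2*p + 2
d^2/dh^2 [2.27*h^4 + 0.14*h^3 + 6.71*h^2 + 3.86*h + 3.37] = 27.24*h^2 + 0.84*h + 13.42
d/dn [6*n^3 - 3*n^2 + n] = 18*n^2 - 6*n + 1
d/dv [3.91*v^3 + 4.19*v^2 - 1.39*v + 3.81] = 11.73*v^2 + 8.38*v - 1.39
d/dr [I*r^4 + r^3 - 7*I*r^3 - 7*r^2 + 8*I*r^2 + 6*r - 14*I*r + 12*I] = 4*I*r^3 + r^2*(3 - 21*I) + r*(-14 + 16*I) + 6 - 14*I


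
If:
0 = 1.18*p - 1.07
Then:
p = 0.91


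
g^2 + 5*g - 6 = (g - 1)*(g + 6)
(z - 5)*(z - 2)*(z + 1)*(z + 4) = z^4 - 2*z^3 - 21*z^2 + 22*z + 40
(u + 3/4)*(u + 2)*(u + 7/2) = u^3 + 25*u^2/4 + 89*u/8 + 21/4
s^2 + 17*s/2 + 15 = (s + 5/2)*(s + 6)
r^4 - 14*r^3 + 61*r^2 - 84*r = r*(r - 7)*(r - 4)*(r - 3)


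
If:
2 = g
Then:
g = 2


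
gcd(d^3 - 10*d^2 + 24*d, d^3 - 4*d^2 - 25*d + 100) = d - 4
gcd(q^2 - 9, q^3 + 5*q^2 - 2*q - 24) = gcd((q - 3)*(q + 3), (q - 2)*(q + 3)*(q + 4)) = q + 3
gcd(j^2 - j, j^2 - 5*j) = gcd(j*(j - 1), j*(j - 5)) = j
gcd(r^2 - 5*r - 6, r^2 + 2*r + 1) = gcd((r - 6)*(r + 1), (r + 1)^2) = r + 1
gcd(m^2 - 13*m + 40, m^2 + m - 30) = m - 5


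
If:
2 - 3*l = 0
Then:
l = 2/3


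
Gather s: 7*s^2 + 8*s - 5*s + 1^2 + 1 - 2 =7*s^2 + 3*s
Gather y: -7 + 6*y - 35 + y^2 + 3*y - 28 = y^2 + 9*y - 70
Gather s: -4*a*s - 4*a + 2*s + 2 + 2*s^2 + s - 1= -4*a + 2*s^2 + s*(3 - 4*a) + 1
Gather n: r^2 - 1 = r^2 - 1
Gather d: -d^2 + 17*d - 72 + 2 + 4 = -d^2 + 17*d - 66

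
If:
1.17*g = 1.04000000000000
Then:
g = 0.89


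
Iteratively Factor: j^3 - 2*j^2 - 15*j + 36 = (j - 3)*(j^2 + j - 12) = (j - 3)*(j + 4)*(j - 3)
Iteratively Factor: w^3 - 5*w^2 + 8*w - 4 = (w - 1)*(w^2 - 4*w + 4) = (w - 2)*(w - 1)*(w - 2)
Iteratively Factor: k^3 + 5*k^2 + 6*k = (k + 2)*(k^2 + 3*k) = (k + 2)*(k + 3)*(k)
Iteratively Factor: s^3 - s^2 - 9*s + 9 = (s - 3)*(s^2 + 2*s - 3) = (s - 3)*(s - 1)*(s + 3)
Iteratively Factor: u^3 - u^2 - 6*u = (u)*(u^2 - u - 6) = u*(u + 2)*(u - 3)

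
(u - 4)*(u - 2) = u^2 - 6*u + 8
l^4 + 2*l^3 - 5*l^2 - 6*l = l*(l - 2)*(l + 1)*(l + 3)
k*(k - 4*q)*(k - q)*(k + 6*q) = k^4 + k^3*q - 26*k^2*q^2 + 24*k*q^3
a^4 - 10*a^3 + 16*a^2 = a^2*(a - 8)*(a - 2)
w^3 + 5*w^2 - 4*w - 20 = (w - 2)*(w + 2)*(w + 5)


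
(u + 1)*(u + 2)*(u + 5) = u^3 + 8*u^2 + 17*u + 10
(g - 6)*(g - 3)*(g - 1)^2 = g^4 - 11*g^3 + 37*g^2 - 45*g + 18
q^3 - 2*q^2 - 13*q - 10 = (q - 5)*(q + 1)*(q + 2)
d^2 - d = d*(d - 1)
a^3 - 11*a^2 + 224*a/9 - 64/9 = (a - 8)*(a - 8/3)*(a - 1/3)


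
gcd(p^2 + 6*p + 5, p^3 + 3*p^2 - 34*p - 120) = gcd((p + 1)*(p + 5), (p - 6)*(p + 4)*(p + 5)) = p + 5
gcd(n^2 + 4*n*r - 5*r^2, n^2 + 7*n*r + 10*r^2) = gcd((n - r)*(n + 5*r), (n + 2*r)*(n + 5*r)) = n + 5*r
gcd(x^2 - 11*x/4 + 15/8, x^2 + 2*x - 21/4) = x - 3/2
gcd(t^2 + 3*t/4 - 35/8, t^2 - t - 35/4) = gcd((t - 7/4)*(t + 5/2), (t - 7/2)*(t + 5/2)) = t + 5/2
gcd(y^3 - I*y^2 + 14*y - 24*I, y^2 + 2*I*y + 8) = y^2 + 2*I*y + 8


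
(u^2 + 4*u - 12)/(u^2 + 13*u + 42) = (u - 2)/(u + 7)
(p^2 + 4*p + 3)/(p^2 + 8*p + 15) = (p + 1)/(p + 5)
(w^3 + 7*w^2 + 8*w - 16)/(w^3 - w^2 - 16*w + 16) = (w + 4)/(w - 4)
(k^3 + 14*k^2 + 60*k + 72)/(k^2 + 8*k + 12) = k + 6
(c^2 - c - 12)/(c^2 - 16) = (c + 3)/(c + 4)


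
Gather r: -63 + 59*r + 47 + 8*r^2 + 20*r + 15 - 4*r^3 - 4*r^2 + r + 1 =-4*r^3 + 4*r^2 + 80*r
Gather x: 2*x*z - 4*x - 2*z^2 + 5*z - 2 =x*(2*z - 4) - 2*z^2 + 5*z - 2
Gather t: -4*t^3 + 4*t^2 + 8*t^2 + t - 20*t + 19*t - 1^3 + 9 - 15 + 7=-4*t^3 + 12*t^2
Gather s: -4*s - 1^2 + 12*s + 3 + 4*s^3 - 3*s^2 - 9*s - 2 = 4*s^3 - 3*s^2 - s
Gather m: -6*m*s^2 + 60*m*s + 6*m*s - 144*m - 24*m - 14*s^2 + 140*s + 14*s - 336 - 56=m*(-6*s^2 + 66*s - 168) - 14*s^2 + 154*s - 392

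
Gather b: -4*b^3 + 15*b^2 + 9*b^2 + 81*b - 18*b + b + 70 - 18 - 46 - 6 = -4*b^3 + 24*b^2 + 64*b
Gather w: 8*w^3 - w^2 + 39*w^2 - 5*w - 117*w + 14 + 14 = 8*w^3 + 38*w^2 - 122*w + 28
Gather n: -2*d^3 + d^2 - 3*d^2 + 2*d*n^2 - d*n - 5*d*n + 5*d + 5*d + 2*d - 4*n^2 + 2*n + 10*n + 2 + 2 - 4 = -2*d^3 - 2*d^2 + 12*d + n^2*(2*d - 4) + n*(12 - 6*d)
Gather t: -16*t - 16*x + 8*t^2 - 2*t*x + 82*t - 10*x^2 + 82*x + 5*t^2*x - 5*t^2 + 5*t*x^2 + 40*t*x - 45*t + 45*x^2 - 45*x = t^2*(5*x + 3) + t*(5*x^2 + 38*x + 21) + 35*x^2 + 21*x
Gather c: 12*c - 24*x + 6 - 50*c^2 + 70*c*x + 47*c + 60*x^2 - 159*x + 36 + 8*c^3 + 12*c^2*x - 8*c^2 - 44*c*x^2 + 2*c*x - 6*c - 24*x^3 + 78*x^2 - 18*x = 8*c^3 + c^2*(12*x - 58) + c*(-44*x^2 + 72*x + 53) - 24*x^3 + 138*x^2 - 201*x + 42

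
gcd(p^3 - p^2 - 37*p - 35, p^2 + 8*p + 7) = p + 1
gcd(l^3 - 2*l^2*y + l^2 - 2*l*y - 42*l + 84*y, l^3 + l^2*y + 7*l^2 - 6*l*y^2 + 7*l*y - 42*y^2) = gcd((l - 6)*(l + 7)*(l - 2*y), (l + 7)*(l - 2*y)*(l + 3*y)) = -l^2 + 2*l*y - 7*l + 14*y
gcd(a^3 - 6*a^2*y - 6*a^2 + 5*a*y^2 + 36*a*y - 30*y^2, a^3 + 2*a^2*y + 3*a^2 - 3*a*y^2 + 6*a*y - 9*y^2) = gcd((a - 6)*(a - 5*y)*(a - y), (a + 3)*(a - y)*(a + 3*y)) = -a + y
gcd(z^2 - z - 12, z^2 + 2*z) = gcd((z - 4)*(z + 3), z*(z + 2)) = 1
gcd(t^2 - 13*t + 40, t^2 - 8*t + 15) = t - 5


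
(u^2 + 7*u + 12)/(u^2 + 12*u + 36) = (u^2 + 7*u + 12)/(u^2 + 12*u + 36)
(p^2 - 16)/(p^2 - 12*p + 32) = (p + 4)/(p - 8)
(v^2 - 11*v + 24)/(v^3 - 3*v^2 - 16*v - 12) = (-v^2 + 11*v - 24)/(-v^3 + 3*v^2 + 16*v + 12)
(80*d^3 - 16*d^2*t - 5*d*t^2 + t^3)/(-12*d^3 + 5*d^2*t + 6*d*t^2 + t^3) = (20*d^2 - 9*d*t + t^2)/(-3*d^2 + 2*d*t + t^2)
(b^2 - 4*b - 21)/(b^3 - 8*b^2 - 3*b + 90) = (b - 7)/(b^2 - 11*b + 30)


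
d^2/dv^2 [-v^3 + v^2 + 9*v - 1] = 2 - 6*v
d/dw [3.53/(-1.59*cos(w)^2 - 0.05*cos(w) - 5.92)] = -(11.2254*cos(w) + 0.1765)*sin(w)/(1.59*cos(w)^2 + 0.05*cos(w) + 5.92)^2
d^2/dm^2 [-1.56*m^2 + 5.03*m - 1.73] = -3.12000000000000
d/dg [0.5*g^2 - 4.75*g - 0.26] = 1.0*g - 4.75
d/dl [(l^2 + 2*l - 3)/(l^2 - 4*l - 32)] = 2*(-3*l^2 - 29*l - 38)/(l^4 - 8*l^3 - 48*l^2 + 256*l + 1024)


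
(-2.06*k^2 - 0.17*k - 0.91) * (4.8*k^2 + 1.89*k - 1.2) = -9.888*k^4 - 4.7094*k^3 - 2.2173*k^2 - 1.5159*k + 1.092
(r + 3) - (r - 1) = 4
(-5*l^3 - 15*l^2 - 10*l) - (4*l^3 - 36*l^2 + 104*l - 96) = -9*l^3 + 21*l^2 - 114*l + 96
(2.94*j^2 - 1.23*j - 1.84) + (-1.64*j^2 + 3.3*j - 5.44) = 1.3*j^2 + 2.07*j - 7.28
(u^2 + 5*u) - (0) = u^2 + 5*u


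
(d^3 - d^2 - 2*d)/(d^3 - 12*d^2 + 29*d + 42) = d*(d - 2)/(d^2 - 13*d + 42)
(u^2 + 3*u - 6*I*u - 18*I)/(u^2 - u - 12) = (u - 6*I)/(u - 4)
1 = 1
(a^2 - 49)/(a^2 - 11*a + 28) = (a + 7)/(a - 4)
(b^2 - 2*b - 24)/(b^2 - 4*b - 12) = (b + 4)/(b + 2)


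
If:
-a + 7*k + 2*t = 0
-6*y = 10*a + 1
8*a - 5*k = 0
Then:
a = -3*y/5 - 1/10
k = -24*y/25 - 4/25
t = 153*y/50 + 51/100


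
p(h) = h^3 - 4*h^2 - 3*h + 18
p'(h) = 3*h^2 - 8*h - 3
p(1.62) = 6.89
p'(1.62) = -8.09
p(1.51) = 7.79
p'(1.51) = -8.24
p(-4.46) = -136.90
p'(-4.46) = 92.35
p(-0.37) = 18.51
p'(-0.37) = 0.37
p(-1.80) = 4.61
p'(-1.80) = 21.12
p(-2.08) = -2.06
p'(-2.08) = 26.62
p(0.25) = 17.02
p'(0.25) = -4.81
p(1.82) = 5.32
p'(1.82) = -7.62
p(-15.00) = -4212.00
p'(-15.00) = 792.00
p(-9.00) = -1008.00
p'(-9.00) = 312.00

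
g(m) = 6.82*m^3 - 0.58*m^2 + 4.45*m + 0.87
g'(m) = 20.46*m^2 - 1.16*m + 4.45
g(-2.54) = -125.93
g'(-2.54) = 139.40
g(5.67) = 1250.63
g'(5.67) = 655.64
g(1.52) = 30.24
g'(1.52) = 49.96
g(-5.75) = -1340.44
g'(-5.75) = 687.58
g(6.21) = 1639.41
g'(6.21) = 786.27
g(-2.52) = -123.17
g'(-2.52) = 137.30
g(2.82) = 161.75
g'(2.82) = 163.88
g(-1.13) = -14.74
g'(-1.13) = 31.89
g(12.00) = 11755.71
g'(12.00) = 2936.77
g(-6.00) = -1519.83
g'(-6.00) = 747.97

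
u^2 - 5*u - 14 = (u - 7)*(u + 2)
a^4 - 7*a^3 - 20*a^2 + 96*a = a*(a - 8)*(a - 3)*(a + 4)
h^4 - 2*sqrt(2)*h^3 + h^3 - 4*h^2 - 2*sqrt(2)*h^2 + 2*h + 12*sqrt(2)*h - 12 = (h - 2)*(h + 3)*(h - sqrt(2))^2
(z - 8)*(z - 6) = z^2 - 14*z + 48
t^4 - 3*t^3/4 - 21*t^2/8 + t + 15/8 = (t - 3/2)*(t - 5/4)*(t + 1)^2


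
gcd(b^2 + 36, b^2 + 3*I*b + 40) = 1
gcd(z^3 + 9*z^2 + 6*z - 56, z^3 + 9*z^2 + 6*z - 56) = z^3 + 9*z^2 + 6*z - 56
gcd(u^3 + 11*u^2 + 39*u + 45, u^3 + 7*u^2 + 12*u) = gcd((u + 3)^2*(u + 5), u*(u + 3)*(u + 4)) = u + 3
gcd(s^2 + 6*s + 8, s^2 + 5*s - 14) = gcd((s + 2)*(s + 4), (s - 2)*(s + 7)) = 1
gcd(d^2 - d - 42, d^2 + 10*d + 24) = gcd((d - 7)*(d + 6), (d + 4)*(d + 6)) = d + 6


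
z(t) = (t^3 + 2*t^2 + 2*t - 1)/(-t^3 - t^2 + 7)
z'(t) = (3*t^2 + 2*t)*(t^3 + 2*t^2 + 2*t - 1)/(-t^3 - t^2 + 7)^2 + (3*t^2 + 4*t + 2)/(-t^3 - t^2 + 7)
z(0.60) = 0.18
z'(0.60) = 0.92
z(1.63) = 963.70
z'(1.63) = 877477.60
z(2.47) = -2.20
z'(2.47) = 1.48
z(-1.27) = -0.32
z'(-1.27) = 0.14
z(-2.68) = -0.59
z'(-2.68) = 0.17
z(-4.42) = -0.77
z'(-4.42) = 0.06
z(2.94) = -1.76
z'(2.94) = 0.60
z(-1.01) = -0.29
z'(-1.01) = 0.10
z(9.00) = -1.13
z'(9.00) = 0.02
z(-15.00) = -0.94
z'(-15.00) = 0.00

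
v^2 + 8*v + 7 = (v + 1)*(v + 7)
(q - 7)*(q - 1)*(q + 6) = q^3 - 2*q^2 - 41*q + 42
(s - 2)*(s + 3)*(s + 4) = s^3 + 5*s^2 - 2*s - 24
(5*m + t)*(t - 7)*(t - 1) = 5*m*t^2 - 40*m*t + 35*m + t^3 - 8*t^2 + 7*t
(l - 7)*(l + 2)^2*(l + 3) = l^4 - 33*l^2 - 100*l - 84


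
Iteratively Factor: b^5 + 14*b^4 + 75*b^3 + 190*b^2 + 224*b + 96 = (b + 4)*(b^4 + 10*b^3 + 35*b^2 + 50*b + 24) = (b + 3)*(b + 4)*(b^3 + 7*b^2 + 14*b + 8) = (b + 1)*(b + 3)*(b + 4)*(b^2 + 6*b + 8) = (b + 1)*(b + 3)*(b + 4)^2*(b + 2)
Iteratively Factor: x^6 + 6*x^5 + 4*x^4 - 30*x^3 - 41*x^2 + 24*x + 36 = (x + 3)*(x^5 + 3*x^4 - 5*x^3 - 15*x^2 + 4*x + 12) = (x + 1)*(x + 3)*(x^4 + 2*x^3 - 7*x^2 - 8*x + 12) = (x + 1)*(x + 3)^2*(x^3 - x^2 - 4*x + 4) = (x - 2)*(x + 1)*(x + 3)^2*(x^2 + x - 2) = (x - 2)*(x - 1)*(x + 1)*(x + 3)^2*(x + 2)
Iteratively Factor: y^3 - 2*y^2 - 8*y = (y - 4)*(y^2 + 2*y) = (y - 4)*(y + 2)*(y)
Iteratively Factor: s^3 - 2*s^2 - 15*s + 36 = (s + 4)*(s^2 - 6*s + 9) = (s - 3)*(s + 4)*(s - 3)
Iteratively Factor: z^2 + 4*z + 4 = (z + 2)*(z + 2)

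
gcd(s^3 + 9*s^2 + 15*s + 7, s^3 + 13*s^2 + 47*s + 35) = s^2 + 8*s + 7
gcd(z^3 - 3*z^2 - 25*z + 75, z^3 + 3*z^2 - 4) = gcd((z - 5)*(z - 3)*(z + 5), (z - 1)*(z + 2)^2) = 1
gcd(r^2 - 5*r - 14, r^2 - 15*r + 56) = r - 7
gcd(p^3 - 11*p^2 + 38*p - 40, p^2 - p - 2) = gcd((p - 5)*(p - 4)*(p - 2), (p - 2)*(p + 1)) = p - 2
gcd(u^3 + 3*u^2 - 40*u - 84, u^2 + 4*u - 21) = u + 7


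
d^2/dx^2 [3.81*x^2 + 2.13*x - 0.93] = 7.62000000000000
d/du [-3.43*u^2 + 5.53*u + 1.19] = 5.53 - 6.86*u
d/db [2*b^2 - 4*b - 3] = 4*b - 4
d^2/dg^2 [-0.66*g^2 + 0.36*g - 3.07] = -1.32000000000000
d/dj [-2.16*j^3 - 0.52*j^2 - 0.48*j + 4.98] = -6.48*j^2 - 1.04*j - 0.48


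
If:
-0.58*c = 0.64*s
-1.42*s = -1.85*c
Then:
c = 0.00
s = 0.00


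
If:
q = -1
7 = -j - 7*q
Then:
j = 0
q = -1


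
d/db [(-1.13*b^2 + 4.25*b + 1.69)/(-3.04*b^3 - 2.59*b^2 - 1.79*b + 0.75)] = (-3.4352*b^4 + 25.84*b^3 + 28.443*b^2 + 7.0592*b + 6.2126)/(9.2416*b^6 + 15.7472*b^5 + 17.5913*b^4 + 4.7122*b^3 - 0.6809*b^2 - 2.685*b + 0.5625)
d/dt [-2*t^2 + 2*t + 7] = 2 - 4*t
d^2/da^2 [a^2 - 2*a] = 2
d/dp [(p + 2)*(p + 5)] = 2*p + 7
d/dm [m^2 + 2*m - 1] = 2*m + 2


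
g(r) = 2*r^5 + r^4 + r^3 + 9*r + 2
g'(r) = 10*r^4 + 4*r^3 + 3*r^2 + 9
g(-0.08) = 1.28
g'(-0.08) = 9.02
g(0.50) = 6.75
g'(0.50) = 10.88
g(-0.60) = -3.64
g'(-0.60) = 10.51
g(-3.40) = -842.98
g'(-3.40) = 1222.80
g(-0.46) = -2.23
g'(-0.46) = 9.69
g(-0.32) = -0.91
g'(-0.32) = 9.28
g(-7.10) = -33963.23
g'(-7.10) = 24140.27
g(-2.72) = -285.63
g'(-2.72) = 498.06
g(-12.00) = -478762.00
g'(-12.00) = 200889.00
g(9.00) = 125471.00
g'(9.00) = 68778.00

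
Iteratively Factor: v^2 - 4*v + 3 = (v - 1)*(v - 3)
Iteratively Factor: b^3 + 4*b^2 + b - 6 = (b + 2)*(b^2 + 2*b - 3) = (b + 2)*(b + 3)*(b - 1)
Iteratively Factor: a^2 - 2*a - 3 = (a + 1)*(a - 3)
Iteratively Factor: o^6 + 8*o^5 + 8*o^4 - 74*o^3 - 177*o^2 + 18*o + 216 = (o + 4)*(o^5 + 4*o^4 - 8*o^3 - 42*o^2 - 9*o + 54) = (o - 3)*(o + 4)*(o^4 + 7*o^3 + 13*o^2 - 3*o - 18) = (o - 3)*(o + 3)*(o + 4)*(o^3 + 4*o^2 + o - 6) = (o - 3)*(o - 1)*(o + 3)*(o + 4)*(o^2 + 5*o + 6) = (o - 3)*(o - 1)*(o + 3)^2*(o + 4)*(o + 2)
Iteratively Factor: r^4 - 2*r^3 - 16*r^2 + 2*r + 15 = (r - 1)*(r^3 - r^2 - 17*r - 15) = (r - 5)*(r - 1)*(r^2 + 4*r + 3) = (r - 5)*(r - 1)*(r + 3)*(r + 1)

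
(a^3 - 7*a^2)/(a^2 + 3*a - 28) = a^2*(a - 7)/(a^2 + 3*a - 28)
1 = 1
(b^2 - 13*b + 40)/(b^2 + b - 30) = (b - 8)/(b + 6)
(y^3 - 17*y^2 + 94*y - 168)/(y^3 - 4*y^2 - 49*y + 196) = (y - 6)/(y + 7)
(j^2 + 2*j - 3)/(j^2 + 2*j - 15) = (j^2 + 2*j - 3)/(j^2 + 2*j - 15)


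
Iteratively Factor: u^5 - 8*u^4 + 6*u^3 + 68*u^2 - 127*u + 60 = (u - 4)*(u^4 - 4*u^3 - 10*u^2 + 28*u - 15) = (u - 5)*(u - 4)*(u^3 + u^2 - 5*u + 3) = (u - 5)*(u - 4)*(u + 3)*(u^2 - 2*u + 1) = (u - 5)*(u - 4)*(u - 1)*(u + 3)*(u - 1)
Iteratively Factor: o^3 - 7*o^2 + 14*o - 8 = (o - 2)*(o^2 - 5*o + 4) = (o - 2)*(o - 1)*(o - 4)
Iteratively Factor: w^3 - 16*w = (w - 4)*(w^2 + 4*w) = w*(w - 4)*(w + 4)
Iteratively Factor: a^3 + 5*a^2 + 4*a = (a)*(a^2 + 5*a + 4) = a*(a + 4)*(a + 1)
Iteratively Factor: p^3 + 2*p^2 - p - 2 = (p + 2)*(p^2 - 1) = (p - 1)*(p + 2)*(p + 1)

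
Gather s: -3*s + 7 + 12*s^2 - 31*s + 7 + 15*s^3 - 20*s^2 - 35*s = 15*s^3 - 8*s^2 - 69*s + 14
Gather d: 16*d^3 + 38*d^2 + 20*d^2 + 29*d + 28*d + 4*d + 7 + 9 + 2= 16*d^3 + 58*d^2 + 61*d + 18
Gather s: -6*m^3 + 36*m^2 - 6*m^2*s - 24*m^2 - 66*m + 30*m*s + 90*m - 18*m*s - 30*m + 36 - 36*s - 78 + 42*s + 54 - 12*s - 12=-6*m^3 + 12*m^2 - 6*m + s*(-6*m^2 + 12*m - 6)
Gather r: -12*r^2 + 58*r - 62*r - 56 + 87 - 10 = -12*r^2 - 4*r + 21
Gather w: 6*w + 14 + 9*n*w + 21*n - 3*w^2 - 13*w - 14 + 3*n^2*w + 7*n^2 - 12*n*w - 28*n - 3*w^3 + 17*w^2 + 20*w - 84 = 7*n^2 - 7*n - 3*w^3 + 14*w^2 + w*(3*n^2 - 3*n + 13) - 84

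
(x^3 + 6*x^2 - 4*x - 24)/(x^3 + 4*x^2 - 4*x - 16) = (x + 6)/(x + 4)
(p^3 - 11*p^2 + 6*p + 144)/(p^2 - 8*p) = p - 3 - 18/p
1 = 1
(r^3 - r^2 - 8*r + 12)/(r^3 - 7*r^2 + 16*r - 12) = (r + 3)/(r - 3)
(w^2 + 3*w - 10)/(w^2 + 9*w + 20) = (w - 2)/(w + 4)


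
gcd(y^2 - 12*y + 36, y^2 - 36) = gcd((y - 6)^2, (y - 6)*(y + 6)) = y - 6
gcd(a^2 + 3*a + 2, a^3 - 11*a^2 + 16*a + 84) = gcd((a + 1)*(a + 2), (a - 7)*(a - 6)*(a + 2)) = a + 2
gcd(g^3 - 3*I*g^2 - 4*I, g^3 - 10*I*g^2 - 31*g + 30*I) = g - 2*I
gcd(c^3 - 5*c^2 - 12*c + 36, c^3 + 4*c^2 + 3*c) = c + 3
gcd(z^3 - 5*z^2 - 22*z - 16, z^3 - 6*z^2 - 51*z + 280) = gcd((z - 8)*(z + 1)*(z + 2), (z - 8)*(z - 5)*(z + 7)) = z - 8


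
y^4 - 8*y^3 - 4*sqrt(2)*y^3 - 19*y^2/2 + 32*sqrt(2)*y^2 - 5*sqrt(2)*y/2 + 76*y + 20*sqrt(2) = (y - 8)*(y - 5*sqrt(2))*(sqrt(2)*y/2 + 1/2)*(sqrt(2)*y + 1)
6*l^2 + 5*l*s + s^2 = (2*l + s)*(3*l + s)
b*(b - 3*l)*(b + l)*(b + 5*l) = b^4 + 3*b^3*l - 13*b^2*l^2 - 15*b*l^3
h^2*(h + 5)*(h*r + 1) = h^4*r + 5*h^3*r + h^3 + 5*h^2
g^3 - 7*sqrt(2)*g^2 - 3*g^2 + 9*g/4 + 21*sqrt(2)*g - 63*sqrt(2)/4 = (g - 3/2)^2*(g - 7*sqrt(2))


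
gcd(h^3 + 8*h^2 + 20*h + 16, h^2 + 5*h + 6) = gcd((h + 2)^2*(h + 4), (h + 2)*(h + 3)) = h + 2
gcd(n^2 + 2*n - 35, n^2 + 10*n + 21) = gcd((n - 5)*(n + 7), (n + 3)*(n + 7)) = n + 7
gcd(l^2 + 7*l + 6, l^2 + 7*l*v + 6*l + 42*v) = l + 6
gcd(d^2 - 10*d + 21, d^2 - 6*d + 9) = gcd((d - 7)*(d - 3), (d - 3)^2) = d - 3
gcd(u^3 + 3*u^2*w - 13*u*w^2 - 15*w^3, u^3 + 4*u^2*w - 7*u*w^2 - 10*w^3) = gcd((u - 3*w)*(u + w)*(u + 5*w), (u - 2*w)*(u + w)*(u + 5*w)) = u^2 + 6*u*w + 5*w^2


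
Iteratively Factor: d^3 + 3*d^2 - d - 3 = (d - 1)*(d^2 + 4*d + 3) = (d - 1)*(d + 1)*(d + 3)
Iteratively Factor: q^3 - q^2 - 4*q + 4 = (q - 2)*(q^2 + q - 2) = (q - 2)*(q - 1)*(q + 2)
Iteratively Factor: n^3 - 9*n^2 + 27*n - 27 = (n - 3)*(n^2 - 6*n + 9) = (n - 3)^2*(n - 3)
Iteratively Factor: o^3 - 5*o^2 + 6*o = (o)*(o^2 - 5*o + 6) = o*(o - 3)*(o - 2)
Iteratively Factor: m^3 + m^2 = (m)*(m^2 + m) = m^2*(m + 1)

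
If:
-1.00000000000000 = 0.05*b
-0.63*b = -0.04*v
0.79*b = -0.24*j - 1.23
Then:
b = -20.00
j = 60.71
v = -315.00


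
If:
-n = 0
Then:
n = 0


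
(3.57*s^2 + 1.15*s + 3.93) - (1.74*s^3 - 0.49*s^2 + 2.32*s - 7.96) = -1.74*s^3 + 4.06*s^2 - 1.17*s + 11.89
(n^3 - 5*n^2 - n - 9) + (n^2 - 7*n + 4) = n^3 - 4*n^2 - 8*n - 5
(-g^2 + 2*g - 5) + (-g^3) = -g^3 - g^2 + 2*g - 5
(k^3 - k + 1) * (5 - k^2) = -k^5 + 6*k^3 - k^2 - 5*k + 5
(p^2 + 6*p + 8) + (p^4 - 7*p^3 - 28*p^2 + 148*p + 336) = p^4 - 7*p^3 - 27*p^2 + 154*p + 344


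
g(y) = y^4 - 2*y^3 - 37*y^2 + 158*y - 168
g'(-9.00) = -2578.00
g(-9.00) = 3432.00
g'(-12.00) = -6730.00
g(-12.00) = 16800.00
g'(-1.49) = 241.71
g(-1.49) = -474.02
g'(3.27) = -8.27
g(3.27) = -2.57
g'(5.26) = 184.88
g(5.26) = 113.81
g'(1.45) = 50.28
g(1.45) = -18.37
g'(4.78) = 104.05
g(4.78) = 45.47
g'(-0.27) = 177.46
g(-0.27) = -213.31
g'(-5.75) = -375.31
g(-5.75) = -826.46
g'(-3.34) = 189.19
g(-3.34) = -909.51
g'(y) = 4*y^3 - 6*y^2 - 74*y + 158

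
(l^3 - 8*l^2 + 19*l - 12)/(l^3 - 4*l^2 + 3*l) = (l - 4)/l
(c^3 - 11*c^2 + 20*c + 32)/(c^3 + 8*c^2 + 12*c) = (c^3 - 11*c^2 + 20*c + 32)/(c*(c^2 + 8*c + 12))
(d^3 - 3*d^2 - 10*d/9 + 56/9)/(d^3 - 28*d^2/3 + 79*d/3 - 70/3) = (d + 4/3)/(d - 5)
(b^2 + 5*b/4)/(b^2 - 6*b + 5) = b*(4*b + 5)/(4*(b^2 - 6*b + 5))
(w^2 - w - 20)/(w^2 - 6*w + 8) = (w^2 - w - 20)/(w^2 - 6*w + 8)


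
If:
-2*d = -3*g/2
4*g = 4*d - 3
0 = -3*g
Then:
No Solution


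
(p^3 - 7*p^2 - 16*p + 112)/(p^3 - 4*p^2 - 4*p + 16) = (p^2 - 3*p - 28)/(p^2 - 4)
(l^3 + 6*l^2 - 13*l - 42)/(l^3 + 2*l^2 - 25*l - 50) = (l^2 + 4*l - 21)/(l^2 - 25)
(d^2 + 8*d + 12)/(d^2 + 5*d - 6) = (d + 2)/(d - 1)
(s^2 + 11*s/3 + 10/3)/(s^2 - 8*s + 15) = (3*s^2 + 11*s + 10)/(3*(s^2 - 8*s + 15))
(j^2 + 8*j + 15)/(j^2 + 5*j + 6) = (j + 5)/(j + 2)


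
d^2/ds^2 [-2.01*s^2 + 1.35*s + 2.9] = -4.02000000000000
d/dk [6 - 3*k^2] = -6*k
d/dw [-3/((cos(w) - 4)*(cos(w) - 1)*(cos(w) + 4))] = 3*(3*sin(w)^2 + 2*cos(w) + 13)*sin(w)/((cos(w) - 4)^2*(cos(w) - 1)^2*(cos(w) + 4)^2)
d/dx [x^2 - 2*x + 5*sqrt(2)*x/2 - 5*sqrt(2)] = 2*x - 2 + 5*sqrt(2)/2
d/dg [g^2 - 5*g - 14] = 2*g - 5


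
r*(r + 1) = r^2 + r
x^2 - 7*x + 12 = (x - 4)*(x - 3)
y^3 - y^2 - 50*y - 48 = (y - 8)*(y + 1)*(y + 6)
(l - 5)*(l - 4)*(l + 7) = l^3 - 2*l^2 - 43*l + 140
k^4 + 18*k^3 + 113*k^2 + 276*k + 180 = (k + 1)*(k + 5)*(k + 6)^2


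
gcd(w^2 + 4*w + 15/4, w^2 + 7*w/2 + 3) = w + 3/2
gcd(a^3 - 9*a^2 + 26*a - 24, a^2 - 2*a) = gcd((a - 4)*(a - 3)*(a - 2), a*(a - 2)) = a - 2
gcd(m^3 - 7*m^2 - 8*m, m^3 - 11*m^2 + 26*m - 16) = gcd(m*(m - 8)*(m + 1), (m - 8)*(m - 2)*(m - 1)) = m - 8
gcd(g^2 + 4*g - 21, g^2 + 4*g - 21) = g^2 + 4*g - 21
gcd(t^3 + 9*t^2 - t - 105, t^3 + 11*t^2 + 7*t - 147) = t^2 + 4*t - 21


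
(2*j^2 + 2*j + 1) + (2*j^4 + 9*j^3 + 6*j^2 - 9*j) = 2*j^4 + 9*j^3 + 8*j^2 - 7*j + 1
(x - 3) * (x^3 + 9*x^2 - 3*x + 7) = x^4 + 6*x^3 - 30*x^2 + 16*x - 21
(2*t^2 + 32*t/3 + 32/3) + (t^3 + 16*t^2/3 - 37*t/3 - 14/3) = t^3 + 22*t^2/3 - 5*t/3 + 6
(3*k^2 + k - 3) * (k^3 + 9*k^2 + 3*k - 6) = 3*k^5 + 28*k^4 + 15*k^3 - 42*k^2 - 15*k + 18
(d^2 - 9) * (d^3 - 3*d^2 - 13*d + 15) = d^5 - 3*d^4 - 22*d^3 + 42*d^2 + 117*d - 135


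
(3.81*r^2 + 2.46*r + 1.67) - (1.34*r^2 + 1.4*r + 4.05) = 2.47*r^2 + 1.06*r - 2.38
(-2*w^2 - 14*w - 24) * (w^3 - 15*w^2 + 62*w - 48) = -2*w^5 + 16*w^4 + 62*w^3 - 412*w^2 - 816*w + 1152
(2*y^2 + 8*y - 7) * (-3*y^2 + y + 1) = -6*y^4 - 22*y^3 + 31*y^2 + y - 7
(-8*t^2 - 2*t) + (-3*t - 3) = -8*t^2 - 5*t - 3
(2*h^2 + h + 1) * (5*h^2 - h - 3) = 10*h^4 + 3*h^3 - 2*h^2 - 4*h - 3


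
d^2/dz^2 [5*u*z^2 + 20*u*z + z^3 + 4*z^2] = 10*u + 6*z + 8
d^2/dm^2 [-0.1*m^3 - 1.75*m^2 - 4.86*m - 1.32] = -0.6*m - 3.5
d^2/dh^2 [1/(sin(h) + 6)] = (6*sin(h) + cos(h)^2 + 1)/(sin(h) + 6)^3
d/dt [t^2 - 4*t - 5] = 2*t - 4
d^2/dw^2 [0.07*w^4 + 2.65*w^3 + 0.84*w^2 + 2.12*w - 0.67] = 0.84*w^2 + 15.9*w + 1.68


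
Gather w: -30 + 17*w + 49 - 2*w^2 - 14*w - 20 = -2*w^2 + 3*w - 1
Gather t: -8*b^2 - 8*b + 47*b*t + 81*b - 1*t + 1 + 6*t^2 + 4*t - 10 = -8*b^2 + 73*b + 6*t^2 + t*(47*b + 3) - 9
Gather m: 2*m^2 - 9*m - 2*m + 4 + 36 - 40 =2*m^2 - 11*m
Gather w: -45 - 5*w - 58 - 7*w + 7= -12*w - 96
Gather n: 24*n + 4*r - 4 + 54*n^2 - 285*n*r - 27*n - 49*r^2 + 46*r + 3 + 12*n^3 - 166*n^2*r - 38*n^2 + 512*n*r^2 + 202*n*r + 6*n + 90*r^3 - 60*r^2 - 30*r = 12*n^3 + n^2*(16 - 166*r) + n*(512*r^2 - 83*r + 3) + 90*r^3 - 109*r^2 + 20*r - 1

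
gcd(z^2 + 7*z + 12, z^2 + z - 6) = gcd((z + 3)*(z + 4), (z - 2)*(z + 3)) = z + 3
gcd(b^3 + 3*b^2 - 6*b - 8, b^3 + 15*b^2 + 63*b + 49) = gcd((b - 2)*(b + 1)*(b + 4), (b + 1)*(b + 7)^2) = b + 1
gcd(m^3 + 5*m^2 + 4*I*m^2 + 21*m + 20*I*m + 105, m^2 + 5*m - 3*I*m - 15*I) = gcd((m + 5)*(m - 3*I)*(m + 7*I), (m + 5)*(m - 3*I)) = m^2 + m*(5 - 3*I) - 15*I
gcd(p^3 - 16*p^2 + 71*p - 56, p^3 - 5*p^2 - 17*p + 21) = p^2 - 8*p + 7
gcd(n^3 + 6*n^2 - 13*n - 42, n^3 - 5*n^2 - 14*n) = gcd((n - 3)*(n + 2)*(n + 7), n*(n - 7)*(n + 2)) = n + 2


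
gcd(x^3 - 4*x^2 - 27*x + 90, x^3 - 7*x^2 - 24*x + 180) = x^2 - x - 30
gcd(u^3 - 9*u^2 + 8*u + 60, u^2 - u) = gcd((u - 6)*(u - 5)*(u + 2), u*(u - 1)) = 1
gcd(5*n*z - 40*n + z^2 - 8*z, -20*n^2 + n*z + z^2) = 5*n + z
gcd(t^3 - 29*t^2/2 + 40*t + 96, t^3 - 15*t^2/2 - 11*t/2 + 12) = t^2 - 13*t/2 - 12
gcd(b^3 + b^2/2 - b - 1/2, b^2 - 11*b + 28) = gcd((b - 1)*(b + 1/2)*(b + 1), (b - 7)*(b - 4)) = 1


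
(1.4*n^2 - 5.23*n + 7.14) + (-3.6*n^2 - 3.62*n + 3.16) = -2.2*n^2 - 8.85*n + 10.3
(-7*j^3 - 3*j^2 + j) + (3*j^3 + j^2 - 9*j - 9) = -4*j^3 - 2*j^2 - 8*j - 9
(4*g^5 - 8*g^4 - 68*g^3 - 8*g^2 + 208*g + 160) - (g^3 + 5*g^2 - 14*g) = 4*g^5 - 8*g^4 - 69*g^3 - 13*g^2 + 222*g + 160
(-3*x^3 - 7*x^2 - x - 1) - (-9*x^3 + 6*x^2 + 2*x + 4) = 6*x^3 - 13*x^2 - 3*x - 5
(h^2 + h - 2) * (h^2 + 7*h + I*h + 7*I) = h^4 + 8*h^3 + I*h^3 + 5*h^2 + 8*I*h^2 - 14*h + 5*I*h - 14*I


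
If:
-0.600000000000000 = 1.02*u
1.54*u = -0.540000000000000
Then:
No Solution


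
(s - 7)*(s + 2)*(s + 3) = s^3 - 2*s^2 - 29*s - 42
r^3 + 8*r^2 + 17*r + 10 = (r + 1)*(r + 2)*(r + 5)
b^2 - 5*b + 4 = (b - 4)*(b - 1)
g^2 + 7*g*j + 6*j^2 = (g + j)*(g + 6*j)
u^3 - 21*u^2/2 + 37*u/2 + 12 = (u - 8)*(u - 3)*(u + 1/2)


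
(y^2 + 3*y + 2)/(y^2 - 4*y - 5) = (y + 2)/(y - 5)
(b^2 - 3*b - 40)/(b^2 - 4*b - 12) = (-b^2 + 3*b + 40)/(-b^2 + 4*b + 12)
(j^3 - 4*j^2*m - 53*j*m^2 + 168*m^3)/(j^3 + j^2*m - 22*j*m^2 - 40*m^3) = (j^3 - 4*j^2*m - 53*j*m^2 + 168*m^3)/(j^3 + j^2*m - 22*j*m^2 - 40*m^3)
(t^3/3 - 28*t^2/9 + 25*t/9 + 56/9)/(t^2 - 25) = (3*t^3 - 28*t^2 + 25*t + 56)/(9*(t^2 - 25))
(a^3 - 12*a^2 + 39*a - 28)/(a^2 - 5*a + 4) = a - 7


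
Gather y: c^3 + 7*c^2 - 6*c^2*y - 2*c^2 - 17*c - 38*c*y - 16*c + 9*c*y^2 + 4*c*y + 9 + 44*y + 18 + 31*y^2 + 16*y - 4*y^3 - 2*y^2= c^3 + 5*c^2 - 33*c - 4*y^3 + y^2*(9*c + 29) + y*(-6*c^2 - 34*c + 60) + 27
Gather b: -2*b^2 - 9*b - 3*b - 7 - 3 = -2*b^2 - 12*b - 10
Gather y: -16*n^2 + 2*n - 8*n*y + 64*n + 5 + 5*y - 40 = -16*n^2 + 66*n + y*(5 - 8*n) - 35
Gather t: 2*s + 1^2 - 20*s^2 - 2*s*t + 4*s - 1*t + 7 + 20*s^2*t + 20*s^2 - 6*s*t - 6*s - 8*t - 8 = t*(20*s^2 - 8*s - 9)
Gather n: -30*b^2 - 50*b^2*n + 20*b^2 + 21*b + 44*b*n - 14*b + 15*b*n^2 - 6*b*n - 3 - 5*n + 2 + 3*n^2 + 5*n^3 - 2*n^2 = -10*b^2 + 7*b + 5*n^3 + n^2*(15*b + 1) + n*(-50*b^2 + 38*b - 5) - 1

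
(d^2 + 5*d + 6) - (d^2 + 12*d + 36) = -7*d - 30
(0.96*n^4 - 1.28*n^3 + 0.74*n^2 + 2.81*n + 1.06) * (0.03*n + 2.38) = 0.0288*n^5 + 2.2464*n^4 - 3.0242*n^3 + 1.8455*n^2 + 6.7196*n + 2.5228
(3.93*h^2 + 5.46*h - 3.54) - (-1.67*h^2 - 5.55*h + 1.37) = 5.6*h^2 + 11.01*h - 4.91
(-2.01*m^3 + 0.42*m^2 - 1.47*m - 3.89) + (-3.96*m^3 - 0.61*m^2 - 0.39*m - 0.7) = -5.97*m^3 - 0.19*m^2 - 1.86*m - 4.59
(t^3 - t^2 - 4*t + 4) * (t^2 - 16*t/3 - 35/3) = t^5 - 19*t^4/3 - 31*t^3/3 + 37*t^2 + 76*t/3 - 140/3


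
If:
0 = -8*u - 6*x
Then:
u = -3*x/4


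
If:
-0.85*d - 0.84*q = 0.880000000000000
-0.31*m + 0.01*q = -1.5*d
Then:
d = -0.988235294117647*q - 1.03529411764706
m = -4.74952561669829*q - 5.00948766603416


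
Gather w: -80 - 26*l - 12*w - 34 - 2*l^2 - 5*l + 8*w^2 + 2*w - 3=-2*l^2 - 31*l + 8*w^2 - 10*w - 117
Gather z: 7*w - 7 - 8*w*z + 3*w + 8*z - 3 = 10*w + z*(8 - 8*w) - 10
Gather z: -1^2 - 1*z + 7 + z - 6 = 0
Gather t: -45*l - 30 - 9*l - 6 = -54*l - 36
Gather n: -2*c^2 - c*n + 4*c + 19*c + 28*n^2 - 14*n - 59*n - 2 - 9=-2*c^2 + 23*c + 28*n^2 + n*(-c - 73) - 11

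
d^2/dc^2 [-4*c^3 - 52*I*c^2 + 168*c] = -24*c - 104*I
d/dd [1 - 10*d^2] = -20*d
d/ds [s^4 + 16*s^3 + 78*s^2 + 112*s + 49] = 4*s^3 + 48*s^2 + 156*s + 112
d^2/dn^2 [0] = 0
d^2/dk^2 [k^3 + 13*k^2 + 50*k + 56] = 6*k + 26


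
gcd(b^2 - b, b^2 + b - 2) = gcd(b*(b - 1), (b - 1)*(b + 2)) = b - 1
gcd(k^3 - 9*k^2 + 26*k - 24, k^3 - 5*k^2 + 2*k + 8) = k^2 - 6*k + 8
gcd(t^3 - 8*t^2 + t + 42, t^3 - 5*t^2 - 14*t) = t^2 - 5*t - 14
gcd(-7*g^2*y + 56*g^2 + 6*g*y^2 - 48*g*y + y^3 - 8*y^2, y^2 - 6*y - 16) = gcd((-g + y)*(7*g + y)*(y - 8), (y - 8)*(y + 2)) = y - 8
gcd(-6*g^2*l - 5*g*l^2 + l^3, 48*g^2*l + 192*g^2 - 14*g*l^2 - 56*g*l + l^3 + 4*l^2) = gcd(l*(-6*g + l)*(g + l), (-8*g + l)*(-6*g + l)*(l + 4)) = 6*g - l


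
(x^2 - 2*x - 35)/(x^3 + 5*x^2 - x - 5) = (x - 7)/(x^2 - 1)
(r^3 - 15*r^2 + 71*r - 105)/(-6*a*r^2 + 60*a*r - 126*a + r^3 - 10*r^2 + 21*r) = (r - 5)/(-6*a + r)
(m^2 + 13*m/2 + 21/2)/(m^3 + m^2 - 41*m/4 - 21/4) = 2*(m + 3)/(2*m^2 - 5*m - 3)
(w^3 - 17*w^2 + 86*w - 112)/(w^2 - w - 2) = (w^2 - 15*w + 56)/(w + 1)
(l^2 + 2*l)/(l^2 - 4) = l/(l - 2)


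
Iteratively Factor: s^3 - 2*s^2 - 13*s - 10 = (s + 1)*(s^2 - 3*s - 10) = (s + 1)*(s + 2)*(s - 5)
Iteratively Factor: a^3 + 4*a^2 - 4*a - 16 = (a + 2)*(a^2 + 2*a - 8) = (a - 2)*(a + 2)*(a + 4)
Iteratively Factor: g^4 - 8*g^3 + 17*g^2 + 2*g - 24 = (g - 2)*(g^3 - 6*g^2 + 5*g + 12) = (g - 4)*(g - 2)*(g^2 - 2*g - 3) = (g - 4)*(g - 2)*(g + 1)*(g - 3)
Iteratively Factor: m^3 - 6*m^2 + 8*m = (m - 4)*(m^2 - 2*m) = (m - 4)*(m - 2)*(m)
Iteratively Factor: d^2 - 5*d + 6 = (d - 2)*(d - 3)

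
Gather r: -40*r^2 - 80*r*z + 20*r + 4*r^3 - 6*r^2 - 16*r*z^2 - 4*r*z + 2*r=4*r^3 - 46*r^2 + r*(-16*z^2 - 84*z + 22)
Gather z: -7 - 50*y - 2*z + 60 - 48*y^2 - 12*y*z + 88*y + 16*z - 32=-48*y^2 + 38*y + z*(14 - 12*y) + 21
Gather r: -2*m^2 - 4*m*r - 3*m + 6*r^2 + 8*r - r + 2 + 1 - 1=-2*m^2 - 3*m + 6*r^2 + r*(7 - 4*m) + 2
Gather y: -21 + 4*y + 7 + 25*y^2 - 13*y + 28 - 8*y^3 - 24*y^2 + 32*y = -8*y^3 + y^2 + 23*y + 14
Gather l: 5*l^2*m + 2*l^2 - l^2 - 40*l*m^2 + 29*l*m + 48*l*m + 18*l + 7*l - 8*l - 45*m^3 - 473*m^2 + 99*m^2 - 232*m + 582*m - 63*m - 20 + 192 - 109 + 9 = l^2*(5*m + 1) + l*(-40*m^2 + 77*m + 17) - 45*m^3 - 374*m^2 + 287*m + 72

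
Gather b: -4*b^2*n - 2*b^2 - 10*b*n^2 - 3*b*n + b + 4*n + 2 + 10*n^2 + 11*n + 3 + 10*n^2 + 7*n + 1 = b^2*(-4*n - 2) + b*(-10*n^2 - 3*n + 1) + 20*n^2 + 22*n + 6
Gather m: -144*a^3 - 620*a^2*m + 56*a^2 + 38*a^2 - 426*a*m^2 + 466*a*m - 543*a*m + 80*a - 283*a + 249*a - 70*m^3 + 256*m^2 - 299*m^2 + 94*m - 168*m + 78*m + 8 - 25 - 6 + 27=-144*a^3 + 94*a^2 + 46*a - 70*m^3 + m^2*(-426*a - 43) + m*(-620*a^2 - 77*a + 4) + 4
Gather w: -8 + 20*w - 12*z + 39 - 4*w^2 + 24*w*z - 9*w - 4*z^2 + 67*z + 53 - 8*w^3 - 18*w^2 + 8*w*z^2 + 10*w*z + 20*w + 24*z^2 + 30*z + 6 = -8*w^3 - 22*w^2 + w*(8*z^2 + 34*z + 31) + 20*z^2 + 85*z + 90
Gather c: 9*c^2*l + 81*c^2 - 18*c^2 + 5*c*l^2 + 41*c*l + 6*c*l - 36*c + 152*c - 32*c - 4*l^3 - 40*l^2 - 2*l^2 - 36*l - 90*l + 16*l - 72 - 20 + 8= c^2*(9*l + 63) + c*(5*l^2 + 47*l + 84) - 4*l^3 - 42*l^2 - 110*l - 84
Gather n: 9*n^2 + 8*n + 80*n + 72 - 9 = 9*n^2 + 88*n + 63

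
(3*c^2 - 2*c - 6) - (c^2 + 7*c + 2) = 2*c^2 - 9*c - 8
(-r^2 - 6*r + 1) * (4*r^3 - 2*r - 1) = -4*r^5 - 24*r^4 + 6*r^3 + 13*r^2 + 4*r - 1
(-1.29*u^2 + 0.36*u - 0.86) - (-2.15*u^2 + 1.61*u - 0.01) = 0.86*u^2 - 1.25*u - 0.85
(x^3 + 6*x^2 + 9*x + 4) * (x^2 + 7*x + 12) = x^5 + 13*x^4 + 63*x^3 + 139*x^2 + 136*x + 48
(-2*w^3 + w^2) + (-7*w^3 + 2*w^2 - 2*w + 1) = -9*w^3 + 3*w^2 - 2*w + 1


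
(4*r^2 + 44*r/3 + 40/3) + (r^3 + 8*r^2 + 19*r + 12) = r^3 + 12*r^2 + 101*r/3 + 76/3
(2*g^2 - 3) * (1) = 2*g^2 - 3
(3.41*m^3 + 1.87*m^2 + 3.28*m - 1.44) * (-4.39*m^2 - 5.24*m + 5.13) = -14.9699*m^5 - 26.0777*m^4 - 6.7047*m^3 - 1.2725*m^2 + 24.372*m - 7.3872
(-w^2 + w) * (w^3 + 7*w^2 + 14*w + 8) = -w^5 - 6*w^4 - 7*w^3 + 6*w^2 + 8*w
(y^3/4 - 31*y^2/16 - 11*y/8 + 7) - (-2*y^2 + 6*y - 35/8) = y^3/4 + y^2/16 - 59*y/8 + 91/8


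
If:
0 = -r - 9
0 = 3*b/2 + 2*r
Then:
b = 12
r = -9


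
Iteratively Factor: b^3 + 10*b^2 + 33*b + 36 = (b + 3)*(b^2 + 7*b + 12) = (b + 3)*(b + 4)*(b + 3)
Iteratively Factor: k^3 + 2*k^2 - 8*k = (k - 2)*(k^2 + 4*k) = k*(k - 2)*(k + 4)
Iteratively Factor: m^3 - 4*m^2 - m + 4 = (m - 1)*(m^2 - 3*m - 4) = (m - 1)*(m + 1)*(m - 4)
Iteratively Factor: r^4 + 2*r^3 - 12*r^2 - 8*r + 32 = (r - 2)*(r^3 + 4*r^2 - 4*r - 16) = (r - 2)*(r + 4)*(r^2 - 4) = (r - 2)^2*(r + 4)*(r + 2)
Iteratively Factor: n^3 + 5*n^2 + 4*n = (n + 4)*(n^2 + n) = (n + 1)*(n + 4)*(n)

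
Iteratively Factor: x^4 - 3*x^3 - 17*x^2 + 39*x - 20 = (x + 4)*(x^3 - 7*x^2 + 11*x - 5) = (x - 1)*(x + 4)*(x^2 - 6*x + 5) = (x - 1)^2*(x + 4)*(x - 5)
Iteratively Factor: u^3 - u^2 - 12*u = (u + 3)*(u^2 - 4*u) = (u - 4)*(u + 3)*(u)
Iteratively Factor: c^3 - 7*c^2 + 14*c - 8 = (c - 4)*(c^2 - 3*c + 2) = (c - 4)*(c - 2)*(c - 1)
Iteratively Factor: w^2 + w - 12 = (w + 4)*(w - 3)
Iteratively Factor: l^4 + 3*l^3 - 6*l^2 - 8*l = (l - 2)*(l^3 + 5*l^2 + 4*l) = l*(l - 2)*(l^2 + 5*l + 4) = l*(l - 2)*(l + 4)*(l + 1)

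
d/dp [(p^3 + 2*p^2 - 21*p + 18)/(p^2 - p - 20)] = (p^4 - 2*p^3 - 41*p^2 - 116*p + 438)/(p^4 - 2*p^3 - 39*p^2 + 40*p + 400)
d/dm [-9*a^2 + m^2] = 2*m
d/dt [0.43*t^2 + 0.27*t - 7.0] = 0.86*t + 0.27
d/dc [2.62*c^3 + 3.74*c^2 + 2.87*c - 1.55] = 7.86*c^2 + 7.48*c + 2.87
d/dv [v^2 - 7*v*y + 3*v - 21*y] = 2*v - 7*y + 3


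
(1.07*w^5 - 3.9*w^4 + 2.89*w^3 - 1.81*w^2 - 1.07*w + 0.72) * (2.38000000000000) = 2.5466*w^5 - 9.282*w^4 + 6.8782*w^3 - 4.3078*w^2 - 2.5466*w + 1.7136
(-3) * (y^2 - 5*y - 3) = -3*y^2 + 15*y + 9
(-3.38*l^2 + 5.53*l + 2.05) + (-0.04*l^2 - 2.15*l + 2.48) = -3.42*l^2 + 3.38*l + 4.53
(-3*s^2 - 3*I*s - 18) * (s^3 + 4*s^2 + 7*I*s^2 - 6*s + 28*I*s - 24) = -3*s^5 - 12*s^4 - 24*I*s^4 + 21*s^3 - 96*I*s^3 + 84*s^2 - 108*I*s^2 + 108*s - 432*I*s + 432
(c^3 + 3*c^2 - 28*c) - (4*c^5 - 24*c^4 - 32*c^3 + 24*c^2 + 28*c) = -4*c^5 + 24*c^4 + 33*c^3 - 21*c^2 - 56*c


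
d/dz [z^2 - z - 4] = 2*z - 1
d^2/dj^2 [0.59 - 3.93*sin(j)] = 3.93*sin(j)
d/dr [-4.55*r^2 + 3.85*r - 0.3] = 3.85 - 9.1*r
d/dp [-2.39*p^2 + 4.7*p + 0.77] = 4.7 - 4.78*p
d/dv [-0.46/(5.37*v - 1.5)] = 2.4702/(5.37*v - 1.5)^2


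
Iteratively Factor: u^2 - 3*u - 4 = (u + 1)*(u - 4)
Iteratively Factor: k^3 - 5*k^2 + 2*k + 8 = (k - 2)*(k^2 - 3*k - 4) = (k - 2)*(k + 1)*(k - 4)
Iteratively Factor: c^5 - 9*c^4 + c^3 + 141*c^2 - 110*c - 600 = (c + 2)*(c^4 - 11*c^3 + 23*c^2 + 95*c - 300) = (c - 5)*(c + 2)*(c^3 - 6*c^2 - 7*c + 60) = (c - 5)*(c - 4)*(c + 2)*(c^2 - 2*c - 15) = (c - 5)*(c - 4)*(c + 2)*(c + 3)*(c - 5)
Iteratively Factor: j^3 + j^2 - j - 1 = (j + 1)*(j^2 - 1) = (j - 1)*(j + 1)*(j + 1)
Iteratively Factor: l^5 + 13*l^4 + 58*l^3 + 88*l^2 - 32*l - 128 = (l + 4)*(l^4 + 9*l^3 + 22*l^2 - 32) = (l + 4)^2*(l^3 + 5*l^2 + 2*l - 8) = (l + 4)^3*(l^2 + l - 2) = (l - 1)*(l + 4)^3*(l + 2)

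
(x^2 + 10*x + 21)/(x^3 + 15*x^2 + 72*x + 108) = (x + 7)/(x^2 + 12*x + 36)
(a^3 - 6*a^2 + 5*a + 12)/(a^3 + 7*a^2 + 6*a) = (a^2 - 7*a + 12)/(a*(a + 6))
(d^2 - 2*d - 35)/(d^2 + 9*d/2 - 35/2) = 2*(d^2 - 2*d - 35)/(2*d^2 + 9*d - 35)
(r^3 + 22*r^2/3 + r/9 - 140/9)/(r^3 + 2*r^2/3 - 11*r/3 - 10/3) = (r^2 + 17*r/3 - 28/3)/(r^2 - r - 2)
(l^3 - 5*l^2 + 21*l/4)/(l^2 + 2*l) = (l^2 - 5*l + 21/4)/(l + 2)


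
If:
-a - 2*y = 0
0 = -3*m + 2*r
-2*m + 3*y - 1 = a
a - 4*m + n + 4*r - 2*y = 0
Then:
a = -2*y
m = 5*y/2 - 1/2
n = 1 - y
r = 15*y/4 - 3/4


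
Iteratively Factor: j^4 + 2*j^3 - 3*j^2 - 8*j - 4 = (j + 1)*(j^3 + j^2 - 4*j - 4) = (j + 1)*(j + 2)*(j^2 - j - 2) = (j + 1)^2*(j + 2)*(j - 2)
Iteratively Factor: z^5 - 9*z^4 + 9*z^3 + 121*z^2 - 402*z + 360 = (z - 3)*(z^4 - 6*z^3 - 9*z^2 + 94*z - 120) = (z - 3)*(z - 2)*(z^3 - 4*z^2 - 17*z + 60) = (z - 5)*(z - 3)*(z - 2)*(z^2 + z - 12) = (z - 5)*(z - 3)^2*(z - 2)*(z + 4)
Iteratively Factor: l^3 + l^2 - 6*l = (l)*(l^2 + l - 6) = l*(l - 2)*(l + 3)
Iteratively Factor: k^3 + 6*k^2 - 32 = (k + 4)*(k^2 + 2*k - 8) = (k + 4)^2*(k - 2)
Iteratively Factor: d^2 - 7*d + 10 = (d - 5)*(d - 2)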